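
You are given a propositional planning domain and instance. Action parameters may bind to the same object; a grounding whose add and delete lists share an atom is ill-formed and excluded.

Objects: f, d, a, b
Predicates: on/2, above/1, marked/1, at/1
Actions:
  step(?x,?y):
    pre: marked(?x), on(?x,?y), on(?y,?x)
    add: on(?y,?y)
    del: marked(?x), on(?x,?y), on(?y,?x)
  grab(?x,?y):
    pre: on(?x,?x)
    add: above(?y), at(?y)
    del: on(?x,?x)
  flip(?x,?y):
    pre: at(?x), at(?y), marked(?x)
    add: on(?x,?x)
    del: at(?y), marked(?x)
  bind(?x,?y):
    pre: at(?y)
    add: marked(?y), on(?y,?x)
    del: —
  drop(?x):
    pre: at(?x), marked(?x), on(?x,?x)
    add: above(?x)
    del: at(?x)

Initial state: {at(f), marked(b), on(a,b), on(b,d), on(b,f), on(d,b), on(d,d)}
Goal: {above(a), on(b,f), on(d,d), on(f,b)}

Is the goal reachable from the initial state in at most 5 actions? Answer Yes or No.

1. grab(d,a)  →  {above(a), at(a), at(f), marked(b), on(a,b), on(b,d), on(b,f), on(d,b)}
2. step(b,d)  →  {above(a), at(a), at(f), on(a,b), on(b,f), on(d,d)}
3. bind(b,f)  →  {above(a), at(a), at(f), marked(f), on(a,b), on(b,f), on(d,d), on(f,b)}
optimal plan length = 3; 3 ≤ 5

Yes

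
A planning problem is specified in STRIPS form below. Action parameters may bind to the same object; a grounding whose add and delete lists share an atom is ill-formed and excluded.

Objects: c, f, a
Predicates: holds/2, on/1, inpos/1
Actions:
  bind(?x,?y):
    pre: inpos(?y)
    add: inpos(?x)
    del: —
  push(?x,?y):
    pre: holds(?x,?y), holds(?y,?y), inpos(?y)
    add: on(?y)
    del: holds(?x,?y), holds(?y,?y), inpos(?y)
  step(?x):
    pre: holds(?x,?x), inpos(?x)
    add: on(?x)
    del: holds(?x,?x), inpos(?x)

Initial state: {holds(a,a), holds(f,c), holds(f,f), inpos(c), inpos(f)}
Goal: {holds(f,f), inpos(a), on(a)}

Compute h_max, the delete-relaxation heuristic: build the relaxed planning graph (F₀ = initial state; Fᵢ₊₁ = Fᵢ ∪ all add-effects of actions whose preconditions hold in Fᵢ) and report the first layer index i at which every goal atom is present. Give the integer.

2

F0 = init (5 atoms)
F1 = F0 ∪ {inpos(a), on(f)}  (7 atoms)
F2 = F1 ∪ {on(a)}  (8 atoms)
goal ⊆ F2  ⇒  h_max = 2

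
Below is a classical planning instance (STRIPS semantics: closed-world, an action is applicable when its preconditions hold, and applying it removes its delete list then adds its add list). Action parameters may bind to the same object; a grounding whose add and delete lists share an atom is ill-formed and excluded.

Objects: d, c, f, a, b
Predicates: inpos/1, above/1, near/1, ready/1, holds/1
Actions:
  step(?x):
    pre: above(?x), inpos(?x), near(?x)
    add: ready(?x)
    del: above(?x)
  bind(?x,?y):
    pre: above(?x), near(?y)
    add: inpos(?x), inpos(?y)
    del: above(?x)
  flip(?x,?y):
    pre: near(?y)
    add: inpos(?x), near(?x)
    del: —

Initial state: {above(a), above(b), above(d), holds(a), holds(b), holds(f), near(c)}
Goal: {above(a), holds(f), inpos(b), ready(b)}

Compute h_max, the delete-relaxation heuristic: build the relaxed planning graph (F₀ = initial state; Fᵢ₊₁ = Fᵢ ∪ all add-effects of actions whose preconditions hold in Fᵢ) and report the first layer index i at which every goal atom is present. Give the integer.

F0 = init (7 atoms)
F1 = F0 ∪ {inpos(a), inpos(b), inpos(c), inpos(d), inpos(f), near(a), near(b), near(d), near(f)}  (16 atoms)
F2 = F1 ∪ {ready(a), ready(b), ready(d)}  (19 atoms)
goal ⊆ F2  ⇒  h_max = 2

2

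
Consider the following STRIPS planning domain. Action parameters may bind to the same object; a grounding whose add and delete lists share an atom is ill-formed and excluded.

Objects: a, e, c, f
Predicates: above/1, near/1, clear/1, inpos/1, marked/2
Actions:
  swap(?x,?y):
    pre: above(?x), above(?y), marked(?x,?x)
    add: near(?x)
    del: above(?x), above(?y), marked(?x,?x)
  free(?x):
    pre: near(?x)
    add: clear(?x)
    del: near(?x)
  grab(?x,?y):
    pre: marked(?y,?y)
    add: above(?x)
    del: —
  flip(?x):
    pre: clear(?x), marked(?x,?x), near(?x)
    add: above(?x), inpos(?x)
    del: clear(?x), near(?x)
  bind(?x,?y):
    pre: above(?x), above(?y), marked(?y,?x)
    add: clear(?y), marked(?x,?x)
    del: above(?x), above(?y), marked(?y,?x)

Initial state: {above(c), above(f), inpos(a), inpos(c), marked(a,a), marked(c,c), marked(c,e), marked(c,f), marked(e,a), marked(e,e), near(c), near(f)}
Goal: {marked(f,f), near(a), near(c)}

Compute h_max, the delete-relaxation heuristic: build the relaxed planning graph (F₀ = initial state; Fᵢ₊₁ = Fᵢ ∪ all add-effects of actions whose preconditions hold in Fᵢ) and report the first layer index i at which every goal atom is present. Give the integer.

2

F0 = init (12 atoms)
F1 = F0 ∪ {above(a), above(e), clear(c), clear(f), marked(f,f)}  (17 atoms)
F2 = F1 ∪ {clear(e), inpos(f), near(a), near(e)}  (21 atoms)
goal ⊆ F2  ⇒  h_max = 2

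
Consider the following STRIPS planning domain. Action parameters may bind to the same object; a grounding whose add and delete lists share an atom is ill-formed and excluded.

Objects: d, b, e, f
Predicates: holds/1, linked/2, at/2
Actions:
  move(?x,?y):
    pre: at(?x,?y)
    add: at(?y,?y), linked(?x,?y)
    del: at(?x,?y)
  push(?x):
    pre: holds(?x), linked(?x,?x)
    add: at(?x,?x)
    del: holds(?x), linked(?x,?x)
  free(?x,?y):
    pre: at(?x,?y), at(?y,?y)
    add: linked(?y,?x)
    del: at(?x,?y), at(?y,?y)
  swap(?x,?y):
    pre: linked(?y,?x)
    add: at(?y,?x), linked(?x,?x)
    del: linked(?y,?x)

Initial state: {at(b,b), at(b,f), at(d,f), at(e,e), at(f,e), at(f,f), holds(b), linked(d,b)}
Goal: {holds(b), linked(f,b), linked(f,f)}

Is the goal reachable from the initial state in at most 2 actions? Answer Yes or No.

No

1. move(d,f)  →  {at(b,b), at(b,f), at(e,e), at(f,e), at(f,f), holds(b), linked(d,b), linked(d,f)}
2. free(b,f)  →  {at(b,b), at(e,e), at(f,e), holds(b), linked(d,b), linked(d,f), linked(f,b)}
3. swap(f,d)  →  {at(b,b), at(d,f), at(e,e), at(f,e), holds(b), linked(d,b), linked(f,b), linked(f,f)}
optimal plan length = 3; 3 > 2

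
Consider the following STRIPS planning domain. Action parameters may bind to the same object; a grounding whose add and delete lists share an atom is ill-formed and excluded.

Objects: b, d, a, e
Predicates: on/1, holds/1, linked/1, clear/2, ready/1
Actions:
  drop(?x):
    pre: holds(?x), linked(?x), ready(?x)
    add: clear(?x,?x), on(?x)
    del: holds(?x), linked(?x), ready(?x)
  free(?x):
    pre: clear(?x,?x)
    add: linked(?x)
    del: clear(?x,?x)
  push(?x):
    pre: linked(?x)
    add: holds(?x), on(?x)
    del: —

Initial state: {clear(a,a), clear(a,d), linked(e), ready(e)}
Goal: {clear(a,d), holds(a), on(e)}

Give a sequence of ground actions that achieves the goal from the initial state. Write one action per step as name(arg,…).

free(a); push(a); push(e)

1. free(a)  →  {clear(a,d), linked(a), linked(e), ready(e)}
2. push(a)  →  {clear(a,d), holds(a), linked(a), linked(e), on(a), ready(e)}
3. push(e)  →  {clear(a,d), holds(a), holds(e), linked(a), linked(e), on(a), on(e), ready(e)}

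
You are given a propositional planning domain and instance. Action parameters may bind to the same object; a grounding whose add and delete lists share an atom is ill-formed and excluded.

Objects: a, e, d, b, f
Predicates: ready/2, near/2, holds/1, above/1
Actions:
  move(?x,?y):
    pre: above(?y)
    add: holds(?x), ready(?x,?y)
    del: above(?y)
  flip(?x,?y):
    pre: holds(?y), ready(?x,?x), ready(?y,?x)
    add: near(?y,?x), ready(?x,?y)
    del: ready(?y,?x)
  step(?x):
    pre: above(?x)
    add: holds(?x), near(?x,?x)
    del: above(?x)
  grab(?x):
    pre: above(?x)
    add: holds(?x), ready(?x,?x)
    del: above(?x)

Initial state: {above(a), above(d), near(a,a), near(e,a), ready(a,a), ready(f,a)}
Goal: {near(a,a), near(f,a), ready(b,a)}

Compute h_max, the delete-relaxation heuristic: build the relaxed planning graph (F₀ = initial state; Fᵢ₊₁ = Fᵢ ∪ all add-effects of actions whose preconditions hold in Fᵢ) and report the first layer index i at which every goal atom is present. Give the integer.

2

F0 = init (6 atoms)
F1 = F0 ∪ {holds(a), holds(b), holds(d), holds(e), holds(f), near(d,d), ready(a,d), ready(b,a), ready(b,d), ready(d,a), ready(d,d), ready(e,a), ready(e,d), ready(f,d)}  (20 atoms)
F2 = F1 ∪ {near(a,d), near(b,a), near(b,d), near(d,a), near(e,d), near(f,a), near(f,d), ready(a,b), ready(a,e), ready(a,f), ready(d,b), ready(d,e), ready(d,f)}  (33 atoms)
goal ⊆ F2  ⇒  h_max = 2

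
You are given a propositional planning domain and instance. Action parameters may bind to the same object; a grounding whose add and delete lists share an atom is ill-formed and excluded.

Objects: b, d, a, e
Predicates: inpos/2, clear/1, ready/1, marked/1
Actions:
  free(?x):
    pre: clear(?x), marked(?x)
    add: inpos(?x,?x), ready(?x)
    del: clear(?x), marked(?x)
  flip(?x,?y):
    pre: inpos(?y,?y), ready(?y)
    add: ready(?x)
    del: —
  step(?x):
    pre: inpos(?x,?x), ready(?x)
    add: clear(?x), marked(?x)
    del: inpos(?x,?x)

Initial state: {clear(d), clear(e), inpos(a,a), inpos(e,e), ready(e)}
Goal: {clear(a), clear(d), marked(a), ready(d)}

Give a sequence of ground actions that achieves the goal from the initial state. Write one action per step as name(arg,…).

flip(d,e); flip(a,e); step(a)

1. flip(d,e)  →  {clear(d), clear(e), inpos(a,a), inpos(e,e), ready(d), ready(e)}
2. flip(a,e)  →  {clear(d), clear(e), inpos(a,a), inpos(e,e), ready(a), ready(d), ready(e)}
3. step(a)  →  {clear(a), clear(d), clear(e), inpos(e,e), marked(a), ready(a), ready(d), ready(e)}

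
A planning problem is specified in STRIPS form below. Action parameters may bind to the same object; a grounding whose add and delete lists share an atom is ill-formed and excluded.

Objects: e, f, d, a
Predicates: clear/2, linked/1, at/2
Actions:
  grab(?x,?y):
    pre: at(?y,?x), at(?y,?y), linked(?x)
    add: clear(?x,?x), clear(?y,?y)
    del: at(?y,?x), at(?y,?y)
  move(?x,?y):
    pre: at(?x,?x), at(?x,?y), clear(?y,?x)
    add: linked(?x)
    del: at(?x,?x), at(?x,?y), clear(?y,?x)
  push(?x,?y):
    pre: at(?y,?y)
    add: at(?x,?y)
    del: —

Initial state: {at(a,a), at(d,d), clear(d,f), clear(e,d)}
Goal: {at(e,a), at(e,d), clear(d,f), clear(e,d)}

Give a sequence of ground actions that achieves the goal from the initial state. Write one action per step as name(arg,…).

push(e,d); push(e,a)

1. push(e,d)  →  {at(a,a), at(d,d), at(e,d), clear(d,f), clear(e,d)}
2. push(e,a)  →  {at(a,a), at(d,d), at(e,a), at(e,d), clear(d,f), clear(e,d)}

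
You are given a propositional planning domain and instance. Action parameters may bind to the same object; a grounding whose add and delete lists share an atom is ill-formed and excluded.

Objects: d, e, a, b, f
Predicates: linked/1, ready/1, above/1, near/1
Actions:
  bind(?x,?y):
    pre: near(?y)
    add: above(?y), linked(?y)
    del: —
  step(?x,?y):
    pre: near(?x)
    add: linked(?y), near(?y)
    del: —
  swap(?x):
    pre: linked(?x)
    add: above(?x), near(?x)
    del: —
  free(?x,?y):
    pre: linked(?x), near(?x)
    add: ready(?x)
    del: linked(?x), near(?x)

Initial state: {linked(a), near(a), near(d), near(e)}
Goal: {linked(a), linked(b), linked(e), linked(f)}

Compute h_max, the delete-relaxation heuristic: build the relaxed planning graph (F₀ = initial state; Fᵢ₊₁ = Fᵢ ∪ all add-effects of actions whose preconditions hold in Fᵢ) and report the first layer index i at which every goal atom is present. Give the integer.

1

F0 = init (4 atoms)
F1 = F0 ∪ {above(a), above(d), above(e), linked(b), linked(d), linked(e), linked(f), near(b), near(f), ready(a)}  (14 atoms)
goal ⊆ F1  ⇒  h_max = 1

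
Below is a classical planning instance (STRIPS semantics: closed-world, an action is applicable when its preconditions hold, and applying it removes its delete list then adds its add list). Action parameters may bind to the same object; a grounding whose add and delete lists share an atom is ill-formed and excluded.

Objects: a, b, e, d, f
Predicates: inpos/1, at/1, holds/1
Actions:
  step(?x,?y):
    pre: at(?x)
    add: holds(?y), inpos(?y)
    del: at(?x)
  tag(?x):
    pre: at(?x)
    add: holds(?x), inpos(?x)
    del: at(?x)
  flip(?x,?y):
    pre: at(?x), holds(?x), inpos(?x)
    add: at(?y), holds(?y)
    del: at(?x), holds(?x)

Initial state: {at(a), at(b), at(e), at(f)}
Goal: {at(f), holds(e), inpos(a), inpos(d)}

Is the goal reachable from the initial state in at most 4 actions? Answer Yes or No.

1. step(a,a)  →  {at(b), at(e), at(f), holds(a), inpos(a)}
2. step(b,e)  →  {at(e), at(f), holds(a), holds(e), inpos(a), inpos(e)}
3. step(e,d)  →  {at(f), holds(a), holds(d), holds(e), inpos(a), inpos(d), inpos(e)}
optimal plan length = 3; 3 ≤ 4

Yes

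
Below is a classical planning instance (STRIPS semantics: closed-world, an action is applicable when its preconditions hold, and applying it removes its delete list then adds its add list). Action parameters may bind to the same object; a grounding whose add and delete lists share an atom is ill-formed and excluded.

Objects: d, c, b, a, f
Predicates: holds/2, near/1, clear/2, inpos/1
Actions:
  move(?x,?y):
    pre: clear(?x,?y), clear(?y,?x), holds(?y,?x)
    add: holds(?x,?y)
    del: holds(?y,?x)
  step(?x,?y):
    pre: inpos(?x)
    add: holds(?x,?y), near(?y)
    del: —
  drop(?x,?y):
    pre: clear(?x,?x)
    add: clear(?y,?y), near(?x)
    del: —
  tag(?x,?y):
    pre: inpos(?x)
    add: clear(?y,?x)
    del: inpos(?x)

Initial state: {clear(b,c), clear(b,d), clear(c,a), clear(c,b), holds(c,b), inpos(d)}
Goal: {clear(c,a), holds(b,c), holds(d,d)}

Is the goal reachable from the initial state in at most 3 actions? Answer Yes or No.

1. move(b,c)  →  {clear(b,c), clear(b,d), clear(c,a), clear(c,b), holds(b,c), inpos(d)}
2. step(d,d)  →  {clear(b,c), clear(b,d), clear(c,a), clear(c,b), holds(b,c), holds(d,d), inpos(d), near(d)}
optimal plan length = 2; 2 ≤ 3

Yes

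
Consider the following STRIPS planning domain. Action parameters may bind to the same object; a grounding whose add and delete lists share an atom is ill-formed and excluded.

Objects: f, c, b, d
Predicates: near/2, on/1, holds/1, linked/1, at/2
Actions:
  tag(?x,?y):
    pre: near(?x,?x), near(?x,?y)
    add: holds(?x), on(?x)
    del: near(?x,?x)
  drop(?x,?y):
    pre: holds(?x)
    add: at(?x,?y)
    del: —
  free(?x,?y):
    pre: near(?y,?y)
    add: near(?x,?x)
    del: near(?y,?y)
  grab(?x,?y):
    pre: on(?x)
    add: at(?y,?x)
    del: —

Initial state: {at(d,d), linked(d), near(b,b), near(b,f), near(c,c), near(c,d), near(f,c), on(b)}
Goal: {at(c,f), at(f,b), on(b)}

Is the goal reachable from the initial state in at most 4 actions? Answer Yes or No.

Yes

1. tag(c,c)  →  {at(d,d), holds(c), linked(d), near(b,b), near(b,f), near(c,d), near(f,c), on(b), on(c)}
2. drop(c,f)  →  {at(c,f), at(d,d), holds(c), linked(d), near(b,b), near(b,f), near(c,d), near(f,c), on(b), on(c)}
3. grab(b,f)  →  {at(c,f), at(d,d), at(f,b), holds(c), linked(d), near(b,b), near(b,f), near(c,d), near(f,c), on(b), on(c)}
optimal plan length = 3; 3 ≤ 4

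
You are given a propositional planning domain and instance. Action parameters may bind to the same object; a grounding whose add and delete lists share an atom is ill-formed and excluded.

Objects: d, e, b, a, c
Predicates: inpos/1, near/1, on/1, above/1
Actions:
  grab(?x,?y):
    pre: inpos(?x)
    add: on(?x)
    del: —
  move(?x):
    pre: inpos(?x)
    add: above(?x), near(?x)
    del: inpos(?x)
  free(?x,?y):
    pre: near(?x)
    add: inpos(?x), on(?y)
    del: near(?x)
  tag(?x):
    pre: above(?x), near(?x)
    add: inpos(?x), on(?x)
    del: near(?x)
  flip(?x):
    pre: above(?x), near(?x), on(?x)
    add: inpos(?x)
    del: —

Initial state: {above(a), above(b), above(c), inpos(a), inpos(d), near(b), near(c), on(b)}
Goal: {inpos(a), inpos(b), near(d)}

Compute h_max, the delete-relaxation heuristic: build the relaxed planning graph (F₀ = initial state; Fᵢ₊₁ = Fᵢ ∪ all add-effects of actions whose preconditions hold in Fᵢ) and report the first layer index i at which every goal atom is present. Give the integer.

1

F0 = init (8 atoms)
F1 = F0 ∪ {above(d), inpos(b), inpos(c), near(a), near(d), on(a), on(c), on(d), on(e)}  (17 atoms)
goal ⊆ F1  ⇒  h_max = 1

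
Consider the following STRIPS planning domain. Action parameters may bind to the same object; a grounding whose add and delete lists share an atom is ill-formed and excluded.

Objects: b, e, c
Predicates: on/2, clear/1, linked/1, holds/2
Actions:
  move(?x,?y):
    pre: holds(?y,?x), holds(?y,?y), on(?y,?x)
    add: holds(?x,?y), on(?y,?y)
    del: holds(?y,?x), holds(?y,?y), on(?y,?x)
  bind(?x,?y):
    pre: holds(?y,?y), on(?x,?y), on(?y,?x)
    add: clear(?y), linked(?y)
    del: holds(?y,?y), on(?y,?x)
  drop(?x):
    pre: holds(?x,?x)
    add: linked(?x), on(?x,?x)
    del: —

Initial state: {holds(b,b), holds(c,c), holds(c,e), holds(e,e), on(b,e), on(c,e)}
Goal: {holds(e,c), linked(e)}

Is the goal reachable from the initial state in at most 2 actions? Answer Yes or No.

1. move(e,c)  →  {holds(b,b), holds(e,c), holds(e,e), on(b,e), on(c,c)}
2. drop(e)  →  {holds(b,b), holds(e,c), holds(e,e), linked(e), on(b,e), on(c,c), on(e,e)}
optimal plan length = 2; 2 ≤ 2

Yes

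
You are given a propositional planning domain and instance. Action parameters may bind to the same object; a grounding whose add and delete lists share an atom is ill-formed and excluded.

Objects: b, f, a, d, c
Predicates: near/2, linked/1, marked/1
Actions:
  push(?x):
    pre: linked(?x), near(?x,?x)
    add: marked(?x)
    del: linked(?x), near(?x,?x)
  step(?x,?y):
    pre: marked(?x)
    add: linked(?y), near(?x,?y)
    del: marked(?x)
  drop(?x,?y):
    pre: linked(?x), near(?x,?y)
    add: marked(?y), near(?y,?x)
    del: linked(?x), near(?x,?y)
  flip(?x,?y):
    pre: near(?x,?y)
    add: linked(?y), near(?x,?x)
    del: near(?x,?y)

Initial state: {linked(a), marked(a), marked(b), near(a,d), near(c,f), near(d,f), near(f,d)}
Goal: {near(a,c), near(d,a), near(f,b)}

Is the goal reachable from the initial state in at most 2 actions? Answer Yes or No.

No

1. step(a,c)  →  {linked(a), linked(c), marked(b), near(a,c), near(a,d), near(c,f), near(d,f), near(f,d)}
2. drop(a,d)  →  {linked(c), marked(b), marked(d), near(a,c), near(c,f), near(d,a), near(d,f), near(f,d)}
3. drop(c,f)  →  {marked(b), marked(d), marked(f), near(a,c), near(d,a), near(d,f), near(f,c), near(f,d)}
4. step(f,b)  →  {linked(b), marked(b), marked(d), near(a,c), near(d,a), near(d,f), near(f,b), near(f,c), near(f,d)}
optimal plan length = 4; 4 > 2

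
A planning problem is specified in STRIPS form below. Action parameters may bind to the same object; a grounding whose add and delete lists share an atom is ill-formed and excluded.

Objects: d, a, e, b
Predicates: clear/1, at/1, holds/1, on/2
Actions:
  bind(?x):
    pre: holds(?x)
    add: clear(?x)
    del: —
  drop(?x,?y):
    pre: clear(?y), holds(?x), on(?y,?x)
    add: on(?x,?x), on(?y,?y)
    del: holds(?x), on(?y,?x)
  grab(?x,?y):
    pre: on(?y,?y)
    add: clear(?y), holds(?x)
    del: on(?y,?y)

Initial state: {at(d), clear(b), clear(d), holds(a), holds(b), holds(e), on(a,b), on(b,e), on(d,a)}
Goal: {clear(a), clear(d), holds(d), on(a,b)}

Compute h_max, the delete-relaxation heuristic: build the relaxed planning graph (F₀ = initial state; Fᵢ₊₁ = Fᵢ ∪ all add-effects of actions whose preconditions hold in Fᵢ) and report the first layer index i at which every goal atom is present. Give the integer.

F0 = init (9 atoms)
F1 = F0 ∪ {clear(a), clear(e), on(a,a), on(b,b), on(d,d), on(e,e)}  (15 atoms)
F2 = F1 ∪ {holds(d)}  (16 atoms)
goal ⊆ F2  ⇒  h_max = 2

2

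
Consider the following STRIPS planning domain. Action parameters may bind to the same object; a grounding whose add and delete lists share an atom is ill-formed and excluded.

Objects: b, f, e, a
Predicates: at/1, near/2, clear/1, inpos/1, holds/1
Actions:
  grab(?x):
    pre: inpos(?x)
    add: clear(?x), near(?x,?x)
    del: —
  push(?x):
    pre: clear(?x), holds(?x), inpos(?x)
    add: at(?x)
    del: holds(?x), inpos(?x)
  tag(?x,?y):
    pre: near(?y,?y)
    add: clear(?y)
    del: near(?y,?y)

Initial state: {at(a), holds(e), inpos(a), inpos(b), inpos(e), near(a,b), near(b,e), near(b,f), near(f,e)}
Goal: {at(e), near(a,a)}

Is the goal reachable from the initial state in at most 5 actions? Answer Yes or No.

1. grab(e)  →  {at(a), clear(e), holds(e), inpos(a), inpos(b), inpos(e), near(a,b), near(b,e), near(b,f), near(e,e), near(f,e)}
2. grab(a)  →  {at(a), clear(a), clear(e), holds(e), inpos(a), inpos(b), inpos(e), near(a,a), near(a,b), near(b,e), near(b,f), near(e,e), near(f,e)}
3. push(e)  →  {at(a), at(e), clear(a), clear(e), inpos(a), inpos(b), near(a,a), near(a,b), near(b,e), near(b,f), near(e,e), near(f,e)}
optimal plan length = 3; 3 ≤ 5

Yes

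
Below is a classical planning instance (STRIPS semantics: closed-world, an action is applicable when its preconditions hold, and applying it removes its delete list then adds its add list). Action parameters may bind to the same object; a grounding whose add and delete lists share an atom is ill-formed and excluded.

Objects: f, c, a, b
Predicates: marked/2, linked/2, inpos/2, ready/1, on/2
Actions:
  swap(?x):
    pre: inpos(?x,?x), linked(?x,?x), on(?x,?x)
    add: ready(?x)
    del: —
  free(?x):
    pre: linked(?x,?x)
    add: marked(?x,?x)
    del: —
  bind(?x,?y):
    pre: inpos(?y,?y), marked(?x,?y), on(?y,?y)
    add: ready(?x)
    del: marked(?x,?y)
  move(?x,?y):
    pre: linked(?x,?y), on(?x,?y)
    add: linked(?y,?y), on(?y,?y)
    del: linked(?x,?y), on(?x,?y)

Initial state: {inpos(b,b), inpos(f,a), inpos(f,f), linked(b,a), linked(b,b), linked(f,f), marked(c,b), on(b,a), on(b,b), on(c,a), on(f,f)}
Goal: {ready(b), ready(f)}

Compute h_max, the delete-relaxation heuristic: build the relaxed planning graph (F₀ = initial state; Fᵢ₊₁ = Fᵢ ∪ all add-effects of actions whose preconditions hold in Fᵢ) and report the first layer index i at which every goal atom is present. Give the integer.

1

F0 = init (11 atoms)
F1 = F0 ∪ {linked(a,a), marked(b,b), marked(f,f), on(a,a), ready(b), ready(c), ready(f)}  (18 atoms)
goal ⊆ F1  ⇒  h_max = 1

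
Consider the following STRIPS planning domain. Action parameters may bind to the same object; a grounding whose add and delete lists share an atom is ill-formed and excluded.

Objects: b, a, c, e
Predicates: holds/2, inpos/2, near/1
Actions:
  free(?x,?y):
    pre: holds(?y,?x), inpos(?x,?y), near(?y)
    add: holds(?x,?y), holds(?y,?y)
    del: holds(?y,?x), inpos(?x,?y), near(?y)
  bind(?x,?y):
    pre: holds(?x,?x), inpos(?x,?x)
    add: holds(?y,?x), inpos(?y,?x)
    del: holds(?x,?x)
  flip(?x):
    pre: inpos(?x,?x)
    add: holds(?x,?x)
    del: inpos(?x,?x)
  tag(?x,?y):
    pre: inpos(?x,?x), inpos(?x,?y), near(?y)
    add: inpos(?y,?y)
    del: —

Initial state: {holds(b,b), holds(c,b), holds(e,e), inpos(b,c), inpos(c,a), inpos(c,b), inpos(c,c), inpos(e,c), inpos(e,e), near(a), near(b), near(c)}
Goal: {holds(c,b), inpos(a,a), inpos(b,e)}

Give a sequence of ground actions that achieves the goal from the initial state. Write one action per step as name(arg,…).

1. bind(e,b)  →  {holds(b,b), holds(b,e), holds(c,b), inpos(b,c), inpos(b,e), inpos(c,a), inpos(c,b), inpos(c,c), inpos(e,c), inpos(e,e), near(a), near(b), near(c)}
2. tag(c,a)  →  {holds(b,b), holds(b,e), holds(c,b), inpos(a,a), inpos(b,c), inpos(b,e), inpos(c,a), inpos(c,b), inpos(c,c), inpos(e,c), inpos(e,e), near(a), near(b), near(c)}

bind(e,b); tag(c,a)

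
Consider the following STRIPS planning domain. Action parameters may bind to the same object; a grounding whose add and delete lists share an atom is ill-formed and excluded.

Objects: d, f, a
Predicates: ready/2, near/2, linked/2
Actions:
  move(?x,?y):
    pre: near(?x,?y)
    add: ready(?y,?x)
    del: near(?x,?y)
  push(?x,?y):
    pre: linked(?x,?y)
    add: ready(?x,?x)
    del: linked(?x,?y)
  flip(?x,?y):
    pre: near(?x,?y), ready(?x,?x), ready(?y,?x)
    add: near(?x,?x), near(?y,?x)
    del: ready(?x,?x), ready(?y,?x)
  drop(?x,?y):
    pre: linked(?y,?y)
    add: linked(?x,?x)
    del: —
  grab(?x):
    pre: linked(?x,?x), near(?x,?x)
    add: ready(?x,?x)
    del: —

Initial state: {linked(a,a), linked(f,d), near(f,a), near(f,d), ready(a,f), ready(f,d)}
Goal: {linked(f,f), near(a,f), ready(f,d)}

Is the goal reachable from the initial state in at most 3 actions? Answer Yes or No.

1. push(f,d)  →  {linked(a,a), near(f,a), near(f,d), ready(a,f), ready(f,d), ready(f,f)}
2. flip(f,a)  →  {linked(a,a), near(a,f), near(f,a), near(f,d), near(f,f), ready(f,d)}
3. drop(f,a)  →  {linked(a,a), linked(f,f), near(a,f), near(f,a), near(f,d), near(f,f), ready(f,d)}
optimal plan length = 3; 3 ≤ 3

Yes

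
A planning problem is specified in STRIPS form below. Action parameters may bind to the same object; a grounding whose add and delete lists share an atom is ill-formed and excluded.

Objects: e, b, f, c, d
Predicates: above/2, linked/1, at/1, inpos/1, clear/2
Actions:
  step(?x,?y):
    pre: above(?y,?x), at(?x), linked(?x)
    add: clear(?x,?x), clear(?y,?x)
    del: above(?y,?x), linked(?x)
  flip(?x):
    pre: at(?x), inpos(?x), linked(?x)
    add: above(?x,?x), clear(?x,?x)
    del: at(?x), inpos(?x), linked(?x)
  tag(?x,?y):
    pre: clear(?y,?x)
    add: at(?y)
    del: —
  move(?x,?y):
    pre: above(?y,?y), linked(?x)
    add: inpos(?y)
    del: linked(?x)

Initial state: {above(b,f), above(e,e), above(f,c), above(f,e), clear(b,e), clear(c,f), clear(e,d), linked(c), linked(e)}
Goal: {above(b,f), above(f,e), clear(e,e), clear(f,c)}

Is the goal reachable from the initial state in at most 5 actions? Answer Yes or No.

1. tag(f,c)  →  {above(b,f), above(e,e), above(f,c), above(f,e), at(c), clear(b,e), clear(c,f), clear(e,d), linked(c), linked(e)}
2. step(c,f)  →  {above(b,f), above(e,e), above(f,e), at(c), clear(b,e), clear(c,c), clear(c,f), clear(e,d), clear(f,c), linked(e)}
3. tag(d,e)  →  {above(b,f), above(e,e), above(f,e), at(c), at(e), clear(b,e), clear(c,c), clear(c,f), clear(e,d), clear(f,c), linked(e)}
4. step(e,e)  →  {above(b,f), above(f,e), at(c), at(e), clear(b,e), clear(c,c), clear(c,f), clear(e,d), clear(e,e), clear(f,c)}
optimal plan length = 4; 4 ≤ 5

Yes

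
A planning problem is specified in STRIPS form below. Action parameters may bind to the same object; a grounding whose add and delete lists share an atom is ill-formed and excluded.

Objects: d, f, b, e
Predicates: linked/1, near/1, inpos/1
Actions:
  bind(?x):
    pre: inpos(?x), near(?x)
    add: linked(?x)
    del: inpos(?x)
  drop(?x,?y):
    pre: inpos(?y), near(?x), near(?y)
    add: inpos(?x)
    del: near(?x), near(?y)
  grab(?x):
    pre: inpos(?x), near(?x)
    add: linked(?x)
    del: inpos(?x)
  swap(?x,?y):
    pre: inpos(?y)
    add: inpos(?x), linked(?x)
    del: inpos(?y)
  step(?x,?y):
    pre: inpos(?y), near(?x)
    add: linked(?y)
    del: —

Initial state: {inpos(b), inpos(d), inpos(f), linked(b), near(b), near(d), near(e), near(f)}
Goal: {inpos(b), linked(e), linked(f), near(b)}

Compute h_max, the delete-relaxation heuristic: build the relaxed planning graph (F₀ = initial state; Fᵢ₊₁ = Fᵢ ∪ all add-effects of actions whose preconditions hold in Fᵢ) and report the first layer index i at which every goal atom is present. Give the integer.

F0 = init (8 atoms)
F1 = F0 ∪ {inpos(e), linked(d), linked(e), linked(f)}  (12 atoms)
goal ⊆ F1  ⇒  h_max = 1

1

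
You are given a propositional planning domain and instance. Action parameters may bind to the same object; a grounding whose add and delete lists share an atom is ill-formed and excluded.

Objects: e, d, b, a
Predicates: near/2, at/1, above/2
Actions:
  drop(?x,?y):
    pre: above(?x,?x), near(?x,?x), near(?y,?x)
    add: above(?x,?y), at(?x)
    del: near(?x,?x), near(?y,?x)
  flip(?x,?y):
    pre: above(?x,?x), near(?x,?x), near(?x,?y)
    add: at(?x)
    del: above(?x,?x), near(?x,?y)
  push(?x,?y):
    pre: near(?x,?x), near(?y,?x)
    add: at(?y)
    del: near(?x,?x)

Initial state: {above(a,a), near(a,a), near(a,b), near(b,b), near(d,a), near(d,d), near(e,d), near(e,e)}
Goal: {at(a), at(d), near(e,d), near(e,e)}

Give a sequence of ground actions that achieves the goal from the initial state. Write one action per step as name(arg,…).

1. drop(a,d)  →  {above(a,a), above(a,d), at(a), near(a,b), near(b,b), near(d,d), near(e,d), near(e,e)}
2. push(d,d)  →  {above(a,a), above(a,d), at(a), at(d), near(a,b), near(b,b), near(e,d), near(e,e)}

drop(a,d); push(d,d)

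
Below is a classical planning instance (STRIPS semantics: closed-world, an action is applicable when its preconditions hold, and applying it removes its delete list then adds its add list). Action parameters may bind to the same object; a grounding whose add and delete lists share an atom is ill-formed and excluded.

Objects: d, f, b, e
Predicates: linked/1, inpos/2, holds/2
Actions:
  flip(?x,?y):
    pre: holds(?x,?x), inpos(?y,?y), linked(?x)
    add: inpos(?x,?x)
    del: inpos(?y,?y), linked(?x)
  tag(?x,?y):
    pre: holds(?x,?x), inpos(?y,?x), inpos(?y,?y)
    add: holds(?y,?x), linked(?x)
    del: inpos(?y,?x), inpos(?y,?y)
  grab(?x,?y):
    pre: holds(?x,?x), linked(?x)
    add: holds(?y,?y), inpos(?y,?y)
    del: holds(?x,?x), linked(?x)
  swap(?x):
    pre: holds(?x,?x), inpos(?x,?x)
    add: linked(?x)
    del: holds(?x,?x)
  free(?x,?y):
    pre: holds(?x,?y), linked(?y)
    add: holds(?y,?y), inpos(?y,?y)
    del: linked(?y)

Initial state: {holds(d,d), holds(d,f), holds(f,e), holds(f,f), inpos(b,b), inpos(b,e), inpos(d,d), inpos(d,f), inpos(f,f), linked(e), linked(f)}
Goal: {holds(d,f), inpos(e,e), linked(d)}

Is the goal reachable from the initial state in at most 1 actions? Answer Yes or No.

No

1. tag(d,d)  →  {holds(d,d), holds(d,f), holds(f,e), holds(f,f), inpos(b,b), inpos(b,e), inpos(d,f), inpos(f,f), linked(d), linked(e), linked(f)}
2. grab(f,e)  →  {holds(d,d), holds(d,f), holds(e,e), holds(f,e), inpos(b,b), inpos(b,e), inpos(d,f), inpos(e,e), inpos(f,f), linked(d), linked(e)}
optimal plan length = 2; 2 > 1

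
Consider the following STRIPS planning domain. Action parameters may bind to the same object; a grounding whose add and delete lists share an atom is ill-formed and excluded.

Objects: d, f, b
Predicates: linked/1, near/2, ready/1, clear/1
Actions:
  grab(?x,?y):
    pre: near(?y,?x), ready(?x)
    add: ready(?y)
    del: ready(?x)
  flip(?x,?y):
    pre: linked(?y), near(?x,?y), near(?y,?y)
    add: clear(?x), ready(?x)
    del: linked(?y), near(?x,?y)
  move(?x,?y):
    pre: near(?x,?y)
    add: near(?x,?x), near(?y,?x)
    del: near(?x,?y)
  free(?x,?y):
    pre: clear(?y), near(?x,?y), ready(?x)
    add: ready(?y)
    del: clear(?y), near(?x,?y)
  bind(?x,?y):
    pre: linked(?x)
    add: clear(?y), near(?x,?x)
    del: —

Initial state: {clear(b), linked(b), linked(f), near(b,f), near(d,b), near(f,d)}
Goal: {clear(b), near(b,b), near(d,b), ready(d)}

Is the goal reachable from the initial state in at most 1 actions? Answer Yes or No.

1. move(f,d)  →  {clear(b), linked(b), linked(f), near(b,f), near(d,b), near(d,f), near(f,f)}
2. flip(d,f)  →  {clear(b), clear(d), linked(b), near(b,f), near(d,b), near(f,f), ready(d)}
3. move(b,f)  →  {clear(b), clear(d), linked(b), near(b,b), near(d,b), near(f,b), near(f,f), ready(d)}
optimal plan length = 3; 3 > 1

No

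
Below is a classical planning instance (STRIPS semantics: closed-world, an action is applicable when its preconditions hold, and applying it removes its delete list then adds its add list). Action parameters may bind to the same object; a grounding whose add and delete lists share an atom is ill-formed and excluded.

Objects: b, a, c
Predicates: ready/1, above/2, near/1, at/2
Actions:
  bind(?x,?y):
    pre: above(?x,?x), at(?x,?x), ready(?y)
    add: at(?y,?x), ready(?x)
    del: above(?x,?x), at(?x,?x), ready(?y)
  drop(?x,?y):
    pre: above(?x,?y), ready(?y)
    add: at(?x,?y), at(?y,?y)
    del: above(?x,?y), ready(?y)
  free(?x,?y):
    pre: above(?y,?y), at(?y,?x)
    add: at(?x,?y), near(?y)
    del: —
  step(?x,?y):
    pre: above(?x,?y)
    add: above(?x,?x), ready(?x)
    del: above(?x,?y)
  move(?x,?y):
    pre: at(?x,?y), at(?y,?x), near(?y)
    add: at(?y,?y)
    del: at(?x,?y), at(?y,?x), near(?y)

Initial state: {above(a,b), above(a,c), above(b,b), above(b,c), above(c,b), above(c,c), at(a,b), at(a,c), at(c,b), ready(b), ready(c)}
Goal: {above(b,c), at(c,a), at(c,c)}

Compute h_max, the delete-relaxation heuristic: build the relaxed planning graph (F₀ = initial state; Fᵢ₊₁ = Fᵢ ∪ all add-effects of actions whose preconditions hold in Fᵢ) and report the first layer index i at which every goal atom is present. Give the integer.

2

F0 = init (11 atoms)
F1 = F0 ∪ {above(a,a), at(b,b), at(b,c), at(c,c), near(c), ready(a)}  (17 atoms)
F2 = F1 ∪ {at(a,a), at(b,a), at(c,a), near(a), near(b)}  (22 atoms)
goal ⊆ F2  ⇒  h_max = 2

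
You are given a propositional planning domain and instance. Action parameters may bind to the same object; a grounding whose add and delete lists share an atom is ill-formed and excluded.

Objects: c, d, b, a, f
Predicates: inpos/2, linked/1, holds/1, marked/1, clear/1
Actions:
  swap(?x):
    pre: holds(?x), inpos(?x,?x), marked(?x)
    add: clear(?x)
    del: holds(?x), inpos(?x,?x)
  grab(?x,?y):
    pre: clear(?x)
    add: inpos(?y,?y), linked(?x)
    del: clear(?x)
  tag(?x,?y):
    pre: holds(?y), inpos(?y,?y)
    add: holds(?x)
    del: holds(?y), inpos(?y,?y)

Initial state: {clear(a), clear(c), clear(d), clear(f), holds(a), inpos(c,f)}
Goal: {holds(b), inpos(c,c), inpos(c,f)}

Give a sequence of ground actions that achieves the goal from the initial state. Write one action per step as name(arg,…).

grab(c,c); grab(d,a); tag(b,a)

1. grab(c,c)  →  {clear(a), clear(d), clear(f), holds(a), inpos(c,c), inpos(c,f), linked(c)}
2. grab(d,a)  →  {clear(a), clear(f), holds(a), inpos(a,a), inpos(c,c), inpos(c,f), linked(c), linked(d)}
3. tag(b,a)  →  {clear(a), clear(f), holds(b), inpos(c,c), inpos(c,f), linked(c), linked(d)}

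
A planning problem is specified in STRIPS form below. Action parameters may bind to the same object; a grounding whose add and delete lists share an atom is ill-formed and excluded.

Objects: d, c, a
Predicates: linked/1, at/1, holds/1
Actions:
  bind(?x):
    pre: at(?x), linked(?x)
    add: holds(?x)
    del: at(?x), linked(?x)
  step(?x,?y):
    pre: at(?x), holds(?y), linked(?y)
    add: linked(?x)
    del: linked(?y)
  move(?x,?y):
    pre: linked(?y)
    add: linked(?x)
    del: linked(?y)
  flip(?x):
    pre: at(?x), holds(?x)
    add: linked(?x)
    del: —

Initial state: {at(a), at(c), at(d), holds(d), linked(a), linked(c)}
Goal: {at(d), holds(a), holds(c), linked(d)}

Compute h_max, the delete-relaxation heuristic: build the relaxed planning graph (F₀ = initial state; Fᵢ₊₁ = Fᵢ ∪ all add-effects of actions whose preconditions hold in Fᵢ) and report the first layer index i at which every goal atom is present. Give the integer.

F0 = init (6 atoms)
F1 = F0 ∪ {holds(a), holds(c), linked(d)}  (9 atoms)
goal ⊆ F1  ⇒  h_max = 1

1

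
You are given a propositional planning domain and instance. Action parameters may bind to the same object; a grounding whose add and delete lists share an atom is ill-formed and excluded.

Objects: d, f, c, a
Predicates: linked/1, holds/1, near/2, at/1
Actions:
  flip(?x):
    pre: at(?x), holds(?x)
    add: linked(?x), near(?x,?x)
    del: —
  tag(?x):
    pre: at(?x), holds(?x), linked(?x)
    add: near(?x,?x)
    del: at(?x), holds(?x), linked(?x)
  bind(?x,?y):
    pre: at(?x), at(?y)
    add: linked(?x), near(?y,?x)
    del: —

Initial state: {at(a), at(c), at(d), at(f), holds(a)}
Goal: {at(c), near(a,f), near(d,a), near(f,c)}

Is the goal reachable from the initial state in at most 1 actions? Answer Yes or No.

No

1. bind(f,a)  →  {at(a), at(c), at(d), at(f), holds(a), linked(f), near(a,f)}
2. bind(c,f)  →  {at(a), at(c), at(d), at(f), holds(a), linked(c), linked(f), near(a,f), near(f,c)}
3. bind(a,d)  →  {at(a), at(c), at(d), at(f), holds(a), linked(a), linked(c), linked(f), near(a,f), near(d,a), near(f,c)}
optimal plan length = 3; 3 > 1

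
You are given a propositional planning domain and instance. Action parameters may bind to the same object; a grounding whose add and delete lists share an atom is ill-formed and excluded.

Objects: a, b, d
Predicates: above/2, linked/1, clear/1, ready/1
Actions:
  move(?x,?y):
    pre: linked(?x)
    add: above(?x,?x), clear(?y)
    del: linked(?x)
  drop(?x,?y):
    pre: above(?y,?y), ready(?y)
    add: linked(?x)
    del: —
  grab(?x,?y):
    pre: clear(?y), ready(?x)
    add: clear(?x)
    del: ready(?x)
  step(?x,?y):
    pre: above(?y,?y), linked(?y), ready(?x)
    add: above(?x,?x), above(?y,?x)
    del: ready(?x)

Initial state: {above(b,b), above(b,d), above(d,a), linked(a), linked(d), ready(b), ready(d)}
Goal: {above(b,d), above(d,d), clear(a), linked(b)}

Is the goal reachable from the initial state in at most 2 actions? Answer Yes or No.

1. move(d,a)  →  {above(b,b), above(b,d), above(d,a), above(d,d), clear(a), linked(a), ready(b), ready(d)}
2. drop(b,b)  →  {above(b,b), above(b,d), above(d,a), above(d,d), clear(a), linked(a), linked(b), ready(b), ready(d)}
optimal plan length = 2; 2 ≤ 2

Yes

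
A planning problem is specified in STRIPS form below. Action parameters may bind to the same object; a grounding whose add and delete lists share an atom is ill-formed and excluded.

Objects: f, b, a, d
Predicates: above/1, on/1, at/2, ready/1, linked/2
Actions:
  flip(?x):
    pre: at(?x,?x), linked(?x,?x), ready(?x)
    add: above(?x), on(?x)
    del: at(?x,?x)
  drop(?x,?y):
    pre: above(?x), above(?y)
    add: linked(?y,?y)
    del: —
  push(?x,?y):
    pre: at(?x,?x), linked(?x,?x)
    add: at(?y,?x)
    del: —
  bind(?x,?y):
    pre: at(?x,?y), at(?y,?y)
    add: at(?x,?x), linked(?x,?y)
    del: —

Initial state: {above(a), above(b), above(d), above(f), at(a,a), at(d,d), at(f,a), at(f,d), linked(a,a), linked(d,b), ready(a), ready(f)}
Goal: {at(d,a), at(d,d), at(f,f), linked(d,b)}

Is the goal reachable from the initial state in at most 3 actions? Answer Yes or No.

Yes

1. push(a,d)  →  {above(a), above(b), above(d), above(f), at(a,a), at(d,a), at(d,d), at(f,a), at(f,d), linked(a,a), linked(d,b), ready(a), ready(f)}
2. bind(f,a)  →  {above(a), above(b), above(d), above(f), at(a,a), at(d,a), at(d,d), at(f,a), at(f,d), at(f,f), linked(a,a), linked(d,b), linked(f,a), ready(a), ready(f)}
optimal plan length = 2; 2 ≤ 3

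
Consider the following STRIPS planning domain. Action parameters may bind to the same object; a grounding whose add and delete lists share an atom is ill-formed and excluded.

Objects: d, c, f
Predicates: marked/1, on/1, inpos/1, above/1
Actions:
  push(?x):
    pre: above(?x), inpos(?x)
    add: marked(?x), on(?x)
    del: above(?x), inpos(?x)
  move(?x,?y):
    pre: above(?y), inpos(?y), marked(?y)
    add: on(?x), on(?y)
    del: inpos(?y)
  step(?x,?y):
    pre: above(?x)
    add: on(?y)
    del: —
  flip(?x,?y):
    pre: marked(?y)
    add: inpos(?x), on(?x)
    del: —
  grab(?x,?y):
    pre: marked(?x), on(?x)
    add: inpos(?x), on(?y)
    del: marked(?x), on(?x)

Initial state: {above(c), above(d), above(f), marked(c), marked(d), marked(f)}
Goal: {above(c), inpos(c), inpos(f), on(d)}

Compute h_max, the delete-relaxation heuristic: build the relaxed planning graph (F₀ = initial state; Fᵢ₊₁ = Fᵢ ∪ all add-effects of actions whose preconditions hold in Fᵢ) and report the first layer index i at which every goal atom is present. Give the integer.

1

F0 = init (6 atoms)
F1 = F0 ∪ {inpos(c), inpos(d), inpos(f), on(c), on(d), on(f)}  (12 atoms)
goal ⊆ F1  ⇒  h_max = 1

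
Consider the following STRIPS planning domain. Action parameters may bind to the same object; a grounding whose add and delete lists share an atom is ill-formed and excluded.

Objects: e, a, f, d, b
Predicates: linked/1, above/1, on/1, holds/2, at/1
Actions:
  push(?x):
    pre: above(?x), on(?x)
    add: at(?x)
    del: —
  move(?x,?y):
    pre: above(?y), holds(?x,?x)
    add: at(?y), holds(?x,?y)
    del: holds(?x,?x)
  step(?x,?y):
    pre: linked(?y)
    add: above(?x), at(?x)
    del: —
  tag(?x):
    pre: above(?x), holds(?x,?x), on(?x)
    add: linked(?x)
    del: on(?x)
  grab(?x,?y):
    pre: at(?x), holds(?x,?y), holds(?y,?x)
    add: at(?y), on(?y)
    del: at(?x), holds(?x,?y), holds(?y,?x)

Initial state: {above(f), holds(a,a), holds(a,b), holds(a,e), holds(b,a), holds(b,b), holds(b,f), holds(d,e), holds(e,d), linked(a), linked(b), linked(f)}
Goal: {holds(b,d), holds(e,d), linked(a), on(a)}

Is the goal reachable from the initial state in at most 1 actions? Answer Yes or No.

1. step(d,a)  →  {above(d), above(f), at(d), holds(a,a), holds(a,b), holds(a,e), holds(b,a), holds(b,b), holds(b,f), holds(d,e), holds(e,d), linked(a), linked(b), linked(f)}
2. move(b,d)  →  {above(d), above(f), at(d), holds(a,a), holds(a,b), holds(a,e), holds(b,a), holds(b,d), holds(b,f), holds(d,e), holds(e,d), linked(a), linked(b), linked(f)}
3. step(b,a)  →  {above(b), above(d), above(f), at(b), at(d), holds(a,a), holds(a,b), holds(a,e), holds(b,a), holds(b,d), holds(b,f), holds(d,e), holds(e,d), linked(a), linked(b), linked(f)}
4. grab(b,a)  →  {above(b), above(d), above(f), at(a), at(d), holds(a,a), holds(a,e), holds(b,d), holds(b,f), holds(d,e), holds(e,d), linked(a), linked(b), linked(f), on(a)}
optimal plan length = 4; 4 > 1

No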